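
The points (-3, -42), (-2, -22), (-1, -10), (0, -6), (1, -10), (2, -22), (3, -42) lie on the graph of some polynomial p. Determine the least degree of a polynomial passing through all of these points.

Forward differences of the values at n = -3, -2, -1, 0, 1, 2, 3:
  p  : -42  -22  -10  -6  -10  -22  -42
  Δ  : 20  12  4  -4  -12  -20
  Δ^2: -8  -8  -8  -8  -8
  Δ^3: 0  0  0  0
  Δ^4: 0  0  0
  Δ^5: 0  0
  Δ^6: 0
The second differences are constant (-8) and nonzero, while all higher differences vanish, so the minimal degree is 2.

2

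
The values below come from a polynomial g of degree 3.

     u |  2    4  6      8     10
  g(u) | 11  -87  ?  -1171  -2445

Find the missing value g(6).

On equispaced nodes a degree-3 polynomial has vanishing fourth forward difference, so
  g(2) - 4·g(4) + 6·g(6) - 4·g(8) + g(10) = 0.
Substituting the known values and solving for g(6):
  6·g(6) = -2598
  g(6) = -433.

-433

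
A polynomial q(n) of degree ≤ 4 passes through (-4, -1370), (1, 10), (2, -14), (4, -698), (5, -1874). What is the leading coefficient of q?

Write q(n) = an^4 + bn^3 + cn^2 + dn + e. Substituting each data point gives a linear system:
  256a - 64b + 16c - 4d + e = -1370
  a + b + c + d + e = 10
  16a + 8b + 4c + 2d + e = -14
  256a + 64b + 16c + 4d + e = -698
  625a + 125b + 25c + 5d + e = -1874
Solving the system yields a = -4, b = 5, c = -1, d = 4, e = 6.
So q(n) = -4n⁴ + 5n³ - n² + 4n + 6.
The leading coefficient is -4.

-4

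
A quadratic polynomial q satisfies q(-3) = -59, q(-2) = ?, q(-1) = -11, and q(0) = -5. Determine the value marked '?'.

The 3 known points determine the degree-2 polynomial uniquely.
Write q(n) = an^2 + bn + c. Substituting each data point gives a linear system:
  9a - 3b + c = -59
  a - b + c = -11
  c = -5
Solving the system yields a = -6, b = 0, c = -5.
So q(n) = -6n^2 - 5.
Then q(-2) = -29.

-29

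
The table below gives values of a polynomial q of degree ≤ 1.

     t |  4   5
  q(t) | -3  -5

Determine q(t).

Write q(t) = at + b. Substituting each data point gives a linear system:
  4a + b = -3
  5a + b = -5
Solving the system yields a = -2, b = 5.
So q(t) = -2t + 5.
Check: q(4) = -3. ✓

q(t) = -2t + 5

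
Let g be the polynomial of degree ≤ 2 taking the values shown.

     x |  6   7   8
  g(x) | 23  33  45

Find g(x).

Write g(x) = ax^2 + bx + c. Substituting each data point gives a linear system:
  36a + 6b + c = 23
  49a + 7b + c = 33
  64a + 8b + c = 45
Solving the system yields a = 1, b = -3, c = 5.
So g(x) = x² - 3x + 5.
Check: g(6) = 23. ✓

g(x) = x^2 - 3x + 5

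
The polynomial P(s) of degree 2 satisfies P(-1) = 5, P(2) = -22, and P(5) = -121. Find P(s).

P(s) = -4s^2 - 5s + 4

Using the Lagrange interpolation formula with nodes -1, 2, 5:
  L_0(s) = (s - 2)(s - 5) / 18
  L_1(s) = (s + 1)(s - 5) / -9
  L_2(s) = (s + 1)(s - 2) / 18
Then P(s) = 5·L_0(s) - 22·L_1(s) - 121·L_2(s).
Expanding and collecting terms gives P(s) = -4s² - 5s + 4.
Check: P(-1) = 5. ✓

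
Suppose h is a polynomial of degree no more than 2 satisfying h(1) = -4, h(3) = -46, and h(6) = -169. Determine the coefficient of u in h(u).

-5

Write h(u) = au^2 + bu + c. Substituting each data point gives a linear system:
  a + b + c = -4
  9a + 3b + c = -46
  36a + 6b + c = -169
Solving the system yields a = -4, b = -5, c = 5.
So h(u) = -4u^2 - 5u + 5.
The coefficient of u is -5.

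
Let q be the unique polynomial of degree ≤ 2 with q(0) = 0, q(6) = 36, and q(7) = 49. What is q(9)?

Using the Lagrange interpolation formula with nodes 0, 6, 7:
  L_0(x) = (x - 6)(x - 7) / 42
  L_1(x) = x(x - 7) / -6
  L_2(x) = x(x - 6) / 7
Then q(x) = 0·L_0(x) + 36·L_1(x) + 49·L_2(x).
Expanding and collecting terms gives q(x) = x^2.
Evaluating at x = 9: q(9) = 81.

81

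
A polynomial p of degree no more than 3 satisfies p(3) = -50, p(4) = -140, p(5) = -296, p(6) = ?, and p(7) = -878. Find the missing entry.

-536

The 4 known points determine the degree-3 polynomial uniquely.
Write p(u) = au^3 + bu^2 + cu + d. Substituting each data point gives a linear system:
  27a + 9b + 3c + d = -50
  64a + 16b + 4c + d = -140
  125a + 25b + 5c + d = -296
  343a + 49b + 7c + d = -878
Solving the system yields a = -3, b = 3, c = 0, d = 4.
So p(u) = -3u^3 + 3u^2 + 4.
Then p(6) = -536.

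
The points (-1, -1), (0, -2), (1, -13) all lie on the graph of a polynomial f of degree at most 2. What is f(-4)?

Using the Lagrange interpolation formula with nodes -1, 0, 1:
  L_0(x) = x(x - 1) / 2
  L_1(x) = (x + 1)(x - 1) / -1
  L_2(x) = (x + 1)x / 2
Then f(x) = -1·L_0(x) - 2·L_1(x) - 13·L_2(x).
Expanding and collecting terms gives f(x) = -5x^2 - 6x - 2.
Evaluating at x = -4: f(-4) = -58.

-58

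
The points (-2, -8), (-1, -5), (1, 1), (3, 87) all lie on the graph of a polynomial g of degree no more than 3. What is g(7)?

883

Using the Lagrange interpolation formula with nodes -2, -1, 1, 3:
  L_0(u) = (u + 1)(u - 1)(u - 3) / -15
  L_1(u) = (u + 2)(u - 1)(u - 3) / 8
  L_2(u) = (u + 2)(u + 1)(u - 3) / -12
  L_3(u) = (u + 2)(u + 1)(u - 1) / 40
Then g(u) = -8·L_0(u) - 5·L_1(u) + 1·L_2(u) + 87·L_3(u).
Expanding and collecting terms gives g(u) = 2u^3 + 4u^2 + u - 6.
Evaluating at u = 7: g(7) = 883.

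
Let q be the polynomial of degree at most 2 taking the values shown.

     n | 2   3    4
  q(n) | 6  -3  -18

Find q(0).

6

Write q(n) = an^2 + bn + c. Substituting each data point gives a linear system:
  4a + 2b + c = 6
  9a + 3b + c = -3
  16a + 4b + c = -18
Solving the system yields a = -3, b = 6, c = 6.
So q(n) = -3n^2 + 6n + 6.
Then q(0) = 6.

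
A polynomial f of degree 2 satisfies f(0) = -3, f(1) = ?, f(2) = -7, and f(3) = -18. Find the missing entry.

-2

On equispaced nodes a degree-2 polynomial has vanishing third forward difference, so
  - f(0) + 3·f(1) - 3·f(2) + f(3) = 0.
Substituting the known values and solving for f(1):
  3·f(1) = -6
  f(1) = -2.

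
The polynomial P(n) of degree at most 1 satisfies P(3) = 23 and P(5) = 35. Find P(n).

P(n) = 6n + 5

Write P(n) = an + b. Substituting each data point gives a linear system:
  3a + b = 23
  5a + b = 35
Solving the system yields a = 6, b = 5.
So P(n) = 6n + 5.
Check: P(5) = 35. ✓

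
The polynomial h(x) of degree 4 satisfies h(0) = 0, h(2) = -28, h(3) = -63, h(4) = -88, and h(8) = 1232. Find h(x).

Write h(x) = ax^4 + bx^3 + cx^2 + dx + e. Substituting each data point gives a linear system:
  e = 0
  16a + 8b + 4c + 2d + e = -28
  81a + 27b + 9c + 3d + e = -63
  256a + 64b + 16c + 4d + e = -88
  4096a + 512b + 64c + 8d + e = 1232
Solving the system yields a = 1, b = -6, c = 4, d = -6, e = 0.
So h(x) = x^4 - 6x^3 + 4x^2 - 6x.
Check: h(3) = -63. ✓

h(x) = x^4 - 6x^3 + 4x^2 - 6x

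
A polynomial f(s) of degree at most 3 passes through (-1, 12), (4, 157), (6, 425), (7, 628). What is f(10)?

Using the Lagrange interpolation formula with nodes -1, 4, 6, 7:
  L_0(s) = (s - 4)(s - 6)(s - 7) / -280
  L_1(s) = (s + 1)(s - 6)(s - 7) / 30
  L_2(s) = (s + 1)(s - 4)(s - 7) / -14
  L_3(s) = (s + 1)(s - 4)(s - 6) / 24
Then f(s) = 12·L_0(s) + 157·L_1(s) + 425·L_2(s) + 628·L_3(s).
Expanding and collecting terms gives f(s) = s^3 + 6s^2 - 2s + 5.
Evaluating at s = 10: f(10) = 1585.

1585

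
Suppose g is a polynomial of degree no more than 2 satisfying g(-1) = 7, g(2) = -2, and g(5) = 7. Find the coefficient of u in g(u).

-4

Write g(u) = au^2 + bu + c. Substituting each data point gives a linear system:
  a - b + c = 7
  4a + 2b + c = -2
  25a + 5b + c = 7
Solving the system yields a = 1, b = -4, c = 2.
So g(u) = u² - 4u + 2.
The coefficient of u is -4.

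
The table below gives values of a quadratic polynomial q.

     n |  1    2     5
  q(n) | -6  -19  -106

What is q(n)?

Using the Lagrange interpolation formula with nodes 1, 2, 5:
  L_0(n) = (n - 2)(n - 5) / 4
  L_1(n) = (n - 1)(n - 5) / -3
  L_2(n) = (n - 1)(n - 2) / 12
Then q(n) = -6·L_0(n) - 19·L_1(n) - 106·L_2(n).
Expanding and collecting terms gives q(n) = -4n² - n - 1.
Check: q(2) = -19. ✓

q(n) = -4n^2 - n - 1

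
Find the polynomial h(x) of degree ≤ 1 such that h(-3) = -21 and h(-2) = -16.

h(x) = 5x - 6

Using the Lagrange interpolation formula with nodes -3, -2:
  L_0(x) = (x + 2) / -1
  L_1(x) = (x + 3) / 1
Then h(x) = -21·L_0(x) - 16·L_1(x).
Expanding and collecting terms gives h(x) = 5x - 6.
Check: h(-3) = -21. ✓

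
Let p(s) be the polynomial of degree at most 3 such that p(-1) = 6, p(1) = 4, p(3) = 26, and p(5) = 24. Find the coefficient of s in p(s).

Write p(s) = as^3 + bs^2 + cs + d. Substituting each data point gives a linear system:
  -a + b - c + d = 6
  a + b + c + d = 4
  27a + 9b + 3c + d = 26
  125a + 25b + 5c + d = 24
Solving the system yields a = -1, b = 6, c = 0, d = -1.
So p(s) = -s^3 + 6s^2 - 1.
The coefficient of s is 0.

0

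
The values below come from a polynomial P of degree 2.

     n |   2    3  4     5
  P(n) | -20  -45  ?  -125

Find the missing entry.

-80

On equispaced nodes a degree-2 polynomial has vanishing third forward difference, so
  - P(2) + 3·P(3) - 3·P(4) + P(5) = 0.
Substituting the known values and solving for P(4):
  -3·P(4) = 240
  P(4) = -80.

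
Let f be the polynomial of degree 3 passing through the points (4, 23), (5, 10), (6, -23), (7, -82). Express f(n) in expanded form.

f(n) = -n^3 + 5n^2 + 3n - 5

Write f(n) = an^3 + bn^2 + cn + d. Substituting each data point gives a linear system:
  64a + 16b + 4c + d = 23
  125a + 25b + 5c + d = 10
  216a + 36b + 6c + d = -23
  343a + 49b + 7c + d = -82
Solving the system yields a = -1, b = 5, c = 3, d = -5.
So f(n) = -n^3 + 5n^2 + 3n - 5.
Check: f(6) = -23. ✓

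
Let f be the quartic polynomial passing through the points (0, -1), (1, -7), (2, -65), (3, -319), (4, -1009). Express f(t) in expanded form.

f(t) = -4t^4 + 2t^2 - 4t - 1

Using the Lagrange interpolation formula with nodes 0, 1, 2, 3, 4:
  L_0(t) = (t - 1)(t - 2)(t - 3)(t - 4) / 24
  L_1(t) = t(t - 2)(t - 3)(t - 4) / -6
  L_2(t) = t(t - 1)(t - 3)(t - 4) / 4
  L_3(t) = t(t - 1)(t - 2)(t - 4) / -6
  L_4(t) = t(t - 1)(t - 2)(t - 3) / 24
Then f(t) = -1·L_0(t) - 7·L_1(t) - 65·L_2(t) - 319·L_3(t) - 1009·L_4(t).
Expanding and collecting terms gives f(t) = -4t^4 + 2t^2 - 4t - 1.
Check: f(1) = -7. ✓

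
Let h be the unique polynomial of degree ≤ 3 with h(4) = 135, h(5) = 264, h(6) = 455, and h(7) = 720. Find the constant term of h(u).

Write h(u) = au^3 + bu^2 + cu + d. Substituting each data point gives a linear system:
  64a + 16b + 4c + d = 135
  125a + 25b + 5c + d = 264
  216a + 36b + 6c + d = 455
  343a + 49b + 7c + d = 720
Solving the system yields a = 2, b = 1, c = -2, d = -1.
So h(u) = 2u^3 + u^2 - 2u - 1.
The constant term is -1.

-1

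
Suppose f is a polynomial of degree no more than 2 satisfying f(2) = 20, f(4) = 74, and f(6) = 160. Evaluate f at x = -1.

Forward differences of the values at x = 2, 4, 6:
  f  : 20  74  160
  Δ  : 54  86
  Δ^2: 32
The second differences are constant, confirming degree 2.
Interpolating (Newton forward form) and evaluating at x = -1 gives f(-1) = -1.

-1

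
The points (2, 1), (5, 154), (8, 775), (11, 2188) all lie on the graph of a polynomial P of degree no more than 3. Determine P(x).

P(x) = 2x^3 - 4x^2 + x - 1

Write P(x) = ax^3 + bx^2 + cx + d. Substituting each data point gives a linear system:
  8a + 4b + 2c + d = 1
  125a + 25b + 5c + d = 154
  512a + 64b + 8c + d = 775
  1331a + 121b + 11c + d = 2188
Solving the system yields a = 2, b = -4, c = 1, d = -1.
So P(x) = 2x^3 - 4x^2 + x - 1.
Check: P(2) = 1. ✓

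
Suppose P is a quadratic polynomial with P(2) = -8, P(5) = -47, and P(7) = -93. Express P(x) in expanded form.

Write P(x) = ax^2 + bx + c. Substituting each data point gives a linear system:
  4a + 2b + c = -8
  25a + 5b + c = -47
  49a + 7b + c = -93
Solving the system yields a = -2, b = 1, c = -2.
So P(x) = -2x^2 + x - 2.
Check: P(7) = -93. ✓

P(x) = -2x^2 + x - 2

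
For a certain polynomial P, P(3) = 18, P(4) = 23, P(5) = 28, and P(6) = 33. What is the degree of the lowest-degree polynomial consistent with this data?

Forward differences of the values at s = 3, 4, 5, 6:
  P  : 18  23  28  33
  Δ  : 5  5  5
  Δ^2: 0  0
  Δ^3: 0
The first differences are constant (5) and nonzero, while all higher differences vanish, so the minimal degree is 1.

1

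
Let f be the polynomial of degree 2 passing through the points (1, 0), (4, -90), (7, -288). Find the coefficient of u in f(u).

Write f(u) = au^2 + bu + c. Substituting each data point gives a linear system:
  a + b + c = 0
  16a + 4b + c = -90
  49a + 7b + c = -288
Solving the system yields a = -6, b = 0, c = 6.
So f(u) = -6u² + 6.
The coefficient of u is 0.

0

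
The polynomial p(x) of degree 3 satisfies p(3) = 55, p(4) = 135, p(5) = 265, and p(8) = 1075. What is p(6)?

457

Using the Lagrange interpolation formula with nodes 3, 4, 5, 8:
  L_0(x) = (x - 4)(x - 5)(x - 8) / -10
  L_1(x) = (x - 3)(x - 5)(x - 8) / 4
  L_2(x) = (x - 3)(x - 4)(x - 8) / -6
  L_3(x) = (x - 3)(x - 4)(x - 5) / 60
Then p(x) = 55·L_0(x) + 135·L_1(x) + 265·L_2(x) + 1075·L_3(x).
Expanding and collecting terms gives p(x) = 2x^3 + x^2 - x - 5.
Evaluating at x = 6: p(6) = 457.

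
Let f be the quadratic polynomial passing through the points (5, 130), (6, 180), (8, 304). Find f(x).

f(x) = 4x^2 + 6x

Write f(x) = ax^2 + bx + c. Substituting each data point gives a linear system:
  25a + 5b + c = 130
  36a + 6b + c = 180
  64a + 8b + c = 304
Solving the system yields a = 4, b = 6, c = 0.
So f(x) = 4x² + 6x.
Check: f(6) = 180. ✓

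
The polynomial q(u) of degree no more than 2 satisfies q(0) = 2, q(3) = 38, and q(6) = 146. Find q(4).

66

Write q(u) = au^2 + bu + c. Substituting each data point gives a linear system:
  c = 2
  9a + 3b + c = 38
  36a + 6b + c = 146
Solving the system yields a = 4, b = 0, c = 2.
So q(u) = 4u^2 + 2.
Then q(4) = 66.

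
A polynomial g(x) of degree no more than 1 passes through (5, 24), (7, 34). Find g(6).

29

Write g(x) = ax + b. Substituting each data point gives a linear system:
  5a + b = 24
  7a + b = 34
Solving the system yields a = 5, b = -1.
So g(x) = 5x - 1.
Then g(6) = 29.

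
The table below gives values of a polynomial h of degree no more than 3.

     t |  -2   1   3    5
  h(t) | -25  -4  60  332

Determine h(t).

Using the Lagrange interpolation formula with nodes -2, 1, 3, 5:
  L_0(t) = (t - 1)(t - 3)(t - 5) / -105
  L_1(t) = (t + 2)(t - 3)(t - 5) / 24
  L_2(t) = (t + 2)(t - 1)(t - 5) / -20
  L_3(t) = (t + 2)(t - 1)(t - 3) / 56
Then h(t) = -25·L_0(t) - 4·L_1(t) + 60·L_2(t) + 332·L_3(t).
Expanding and collecting terms gives h(t) = 3t^3 - t^2 - 3t - 3.
Check: h(-2) = -25. ✓

h(t) = 3t^3 - t^2 - 3t - 3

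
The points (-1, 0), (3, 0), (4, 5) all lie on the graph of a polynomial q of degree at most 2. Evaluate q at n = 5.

Using the Lagrange interpolation formula with nodes -1, 3, 4:
  L_0(n) = (n - 3)(n - 4) / 20
  L_1(n) = (n + 1)(n - 4) / -4
  L_2(n) = (n + 1)(n - 3) / 5
Then q(n) = 0·L_0(n) + 0·L_1(n) + 5·L_2(n).
Expanding and collecting terms gives q(n) = n² - 2n - 3.
Evaluating at n = 5: q(5) = 12.

12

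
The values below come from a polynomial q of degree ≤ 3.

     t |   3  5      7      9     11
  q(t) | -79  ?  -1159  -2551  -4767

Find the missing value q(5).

-399

On equispaced nodes a degree-3 polynomial has vanishing fourth forward difference, so
  q(3) - 4·q(5) + 6·q(7) - 4·q(9) + q(11) = 0.
Substituting the known values and solving for q(5):
  -4·q(5) = 1596
  q(5) = -399.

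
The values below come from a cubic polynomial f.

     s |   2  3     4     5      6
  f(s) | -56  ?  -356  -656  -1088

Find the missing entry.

-164

On equispaced nodes a degree-3 polynomial has vanishing fourth forward difference, so
  f(2) - 4·f(3) + 6·f(4) - 4·f(5) + f(6) = 0.
Substituting the known values and solving for f(3):
  -4·f(3) = 656
  f(3) = -164.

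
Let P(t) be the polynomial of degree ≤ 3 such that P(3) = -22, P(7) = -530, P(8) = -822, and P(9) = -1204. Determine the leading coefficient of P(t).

-2

Write P(t) = at^3 + bt^2 + ct + d. Substituting each data point gives a linear system:
  27a + 9b + 3c + d = -22
  343a + 49b + 7c + d = -530
  512a + 64b + 8c + d = -822
  729a + 81b + 9c + d = -1204
Solving the system yields a = -2, b = 3, c = 1, d = 2.
So P(t) = -2t³ + 3t² + t + 2.
The leading coefficient is -2.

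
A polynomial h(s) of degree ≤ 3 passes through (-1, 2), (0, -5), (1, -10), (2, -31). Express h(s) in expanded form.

h(s) = -3s^3 + s^2 - 3s - 5

Using the Lagrange interpolation formula with nodes -1, 0, 1, 2:
  L_0(s) = s(s - 1)(s - 2) / -6
  L_1(s) = (s + 1)(s - 1)(s - 2) / 2
  L_2(s) = (s + 1)s(s - 2) / -2
  L_3(s) = (s + 1)s(s - 1) / 6
Then h(s) = 2·L_0(s) - 5·L_1(s) - 10·L_2(s) - 31·L_3(s).
Expanding and collecting terms gives h(s) = -3s^3 + s^2 - 3s - 5.
Check: h(2) = -31. ✓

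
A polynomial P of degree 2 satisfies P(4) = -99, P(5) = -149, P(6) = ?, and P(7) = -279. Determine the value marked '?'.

-209

On equispaced nodes a degree-2 polynomial has vanishing third forward difference, so
  - P(4) + 3·P(5) - 3·P(6) + P(7) = 0.
Substituting the known values and solving for P(6):
  -3·P(6) = 627
  P(6) = -209.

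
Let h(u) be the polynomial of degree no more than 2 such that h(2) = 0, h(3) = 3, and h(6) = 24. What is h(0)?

0

Write h(u) = au^2 + bu + c. Substituting each data point gives a linear system:
  4a + 2b + c = 0
  9a + 3b + c = 3
  36a + 6b + c = 24
Solving the system yields a = 1, b = -2, c = 0.
So h(u) = u^2 - 2u.
Then h(0) = 0.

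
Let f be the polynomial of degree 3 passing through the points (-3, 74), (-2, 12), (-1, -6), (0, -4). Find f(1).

Write f(u) = au^3 + bu^2 + cu + d. Substituting each data point gives a linear system:
  -27a + 9b - 3c + d = 74
  -8a + 4b - 2c + d = 12
  -a + b - c + d = -6
  d = -4
Solving the system yields a = -4, b = -2, c = 4, d = -4.
So f(u) = -4u^3 - 2u^2 + 4u - 4.
Then f(1) = -6.

-6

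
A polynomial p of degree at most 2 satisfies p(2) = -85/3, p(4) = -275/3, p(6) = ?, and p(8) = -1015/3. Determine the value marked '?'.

-195

On equispaced nodes a degree-2 polynomial has vanishing third forward difference, so
  - p(2) + 3·p(4) - 3·p(6) + p(8) = 0.
Substituting the known values and solving for p(6):
  -3·p(6) = 585
  p(6) = -195.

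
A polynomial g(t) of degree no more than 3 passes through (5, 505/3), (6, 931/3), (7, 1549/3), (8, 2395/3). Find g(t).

Write g(t) = at^3 + bt^2 + ct + d. Substituting each data point gives a linear system:
  125a + 25b + 5c + d = 505/3
  216a + 36b + 6c + d = 931/3
  343a + 49b + 7c + d = 1549/3
  512a + 64b + 8c + d = 2395/3
Solving the system yields a = 2, b = -4, c = 4, d = -5/3.
So g(t) = 2t³ - 4t² + 4t - 5/3.
Check: g(7) = 1549/3. ✓

g(t) = 2t^3 - 4t^2 + 4t - 5/3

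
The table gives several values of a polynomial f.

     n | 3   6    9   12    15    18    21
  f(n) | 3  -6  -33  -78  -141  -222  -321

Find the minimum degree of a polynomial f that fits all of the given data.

2

Forward differences of the values at n = 3, 6, 9, 12, 15, 18, 21:
  f  : 3  -6  -33  -78  -141  -222  -321
  Δ  : -9  -27  -45  -63  -81  -99
  Δ^2: -18  -18  -18  -18  -18
  Δ^3: 0  0  0  0
  Δ^4: 0  0  0
  Δ^5: 0  0
  Δ^6: 0
The second differences are constant (-18) and nonzero, while all higher differences vanish, so the minimal degree is 2.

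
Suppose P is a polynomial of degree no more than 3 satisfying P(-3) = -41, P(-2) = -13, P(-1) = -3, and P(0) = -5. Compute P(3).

Write P(n) = an^3 + bn^2 + cn + d. Substituting each data point gives a linear system:
  -27a + 9b - 3c + d = -41
  -8a + 4b - 2c + d = -13
  -a + b - c + d = -3
  d = -5
Solving the system yields a = 1, b = -3, c = -6, d = -5.
So P(n) = n^3 - 3n^2 - 6n - 5.
Then P(3) = -23.

-23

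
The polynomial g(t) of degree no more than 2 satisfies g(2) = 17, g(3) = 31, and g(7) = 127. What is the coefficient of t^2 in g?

2

Write g(t) = at^2 + bt + c. Substituting each data point gives a linear system:
  4a + 2b + c = 17
  9a + 3b + c = 31
  49a + 7b + c = 127
Solving the system yields a = 2, b = 4, c = 1.
So g(t) = 2t^2 + 4t + 1.
The leading coefficient is 2.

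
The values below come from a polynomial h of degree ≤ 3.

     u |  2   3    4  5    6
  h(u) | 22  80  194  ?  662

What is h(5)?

382

On equispaced nodes a degree-3 polynomial has vanishing fourth forward difference, so
  h(2) - 4·h(3) + 6·h(4) - 4·h(5) + h(6) = 0.
Substituting the known values and solving for h(5):
  -4·h(5) = -1528
  h(5) = 382.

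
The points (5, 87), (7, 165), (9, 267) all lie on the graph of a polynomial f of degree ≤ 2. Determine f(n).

f(n) = 3n^2 + 3n - 3

Write f(n) = an^2 + bn + c. Substituting each data point gives a linear system:
  25a + 5b + c = 87
  49a + 7b + c = 165
  81a + 9b + c = 267
Solving the system yields a = 3, b = 3, c = -3.
So f(n) = 3n² + 3n - 3.
Check: f(7) = 165. ✓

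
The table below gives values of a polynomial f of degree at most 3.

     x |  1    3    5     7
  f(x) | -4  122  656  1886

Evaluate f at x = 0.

Using the Lagrange interpolation formula with nodes 1, 3, 5, 7:
  L_0(x) = (x - 3)(x - 5)(x - 7) / -48
  L_1(x) = (x - 1)(x - 5)(x - 7) / 16
  L_2(x) = (x - 1)(x - 3)(x - 7) / -16
  L_3(x) = (x - 1)(x - 3)(x - 5) / 48
Then f(x) = -4·L_0(x) + 122·L_1(x) + 656·L_2(x) + 1886·L_3(x).
Expanding and collecting terms gives f(x) = 6x³ - 3x² - 3x - 4.
Evaluating at x = 0: f(0) = -4.

-4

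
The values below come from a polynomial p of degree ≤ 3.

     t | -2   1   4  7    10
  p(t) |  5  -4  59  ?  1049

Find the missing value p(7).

356

On equispaced nodes a degree-3 polynomial has vanishing fourth forward difference, so
  p(-2) - 4·p(1) + 6·p(4) - 4·p(7) + p(10) = 0.
Substituting the known values and solving for p(7):
  -4·p(7) = -1424
  p(7) = 356.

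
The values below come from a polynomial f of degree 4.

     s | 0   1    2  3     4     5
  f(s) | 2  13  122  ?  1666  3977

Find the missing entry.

551

On equispaced nodes a degree-4 polynomial has vanishing fifth forward difference, so
  - f(0) + 5·f(1) - 10·f(2) + 10·f(3) - 5·f(4) + f(5) = 0.
Substituting the known values and solving for f(3):
  10·f(3) = 5510
  f(3) = 551.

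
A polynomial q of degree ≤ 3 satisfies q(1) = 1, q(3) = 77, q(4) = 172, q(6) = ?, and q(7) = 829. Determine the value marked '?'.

536

The 4 known points determine the degree-3 polynomial uniquely.
Write q(t) = at^3 + bt^2 + ct + d. Substituting each data point gives a linear system:
  a + b + c + d = 1
  27a + 9b + 3c + d = 77
  64a + 16b + 4c + d = 172
  343a + 49b + 7c + d = 829
Solving the system yields a = 2, b = 3, c = 0, d = -4.
So q(t) = 2t^3 + 3t^2 - 4.
Then q(6) = 536.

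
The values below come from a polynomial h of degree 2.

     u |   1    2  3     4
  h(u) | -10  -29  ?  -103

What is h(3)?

The 3 known points determine the degree-2 polynomial uniquely.
Write h(u) = au^2 + bu + c. Substituting each data point gives a linear system:
  a + b + c = -10
  4a + 2b + c = -29
  16a + 4b + c = -103
Solving the system yields a = -6, b = -1, c = -3.
So h(u) = -6u^2 - u - 3.
Then h(3) = -60.

-60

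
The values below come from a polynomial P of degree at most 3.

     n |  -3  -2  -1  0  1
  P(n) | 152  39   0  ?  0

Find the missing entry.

-1

On equispaced nodes a degree-3 polynomial has vanishing fourth forward difference, so
  P(-3) - 4·P(-2) + 6·P(-1) - 4·P(0) + P(1) = 0.
Substituting the known values and solving for P(0):
  -4·P(0) = 4
  P(0) = -1.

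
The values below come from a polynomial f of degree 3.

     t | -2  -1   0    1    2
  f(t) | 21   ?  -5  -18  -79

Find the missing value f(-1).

The 4 known points determine the degree-3 polynomial uniquely.
Write f(t) = at^3 + bt^2 + ct + d. Substituting each data point gives a linear system:
  -8a + 4b - 2c + d = 21
  d = -5
  a + b + c + d = -18
  8a + 4b + 2c + d = -79
Solving the system yields a = -6, b = -6, c = -1, d = -5.
So f(t) = -6t^3 - 6t^2 - t - 5.
Then f(-1) = -4.

-4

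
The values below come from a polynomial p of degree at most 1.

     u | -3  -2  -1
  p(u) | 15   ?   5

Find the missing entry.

The 2 known points determine the degree-1 polynomial uniquely.
Write p(u) = au + b. Substituting each data point gives a linear system:
  -3a + b = 15
  -a + b = 5
Solving the system yields a = -5, b = 0.
So p(u) = -5u.
Then p(-2) = 10.

10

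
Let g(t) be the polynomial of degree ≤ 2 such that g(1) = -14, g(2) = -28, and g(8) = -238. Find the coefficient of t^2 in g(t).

Write g(t) = at^2 + bt + c. Substituting each data point gives a linear system:
  a + b + c = -14
  4a + 2b + c = -28
  64a + 8b + c = -238
Solving the system yields a = -3, b = -5, c = -6.
So g(t) = -3t^2 - 5t - 6.
The leading coefficient is -3.

-3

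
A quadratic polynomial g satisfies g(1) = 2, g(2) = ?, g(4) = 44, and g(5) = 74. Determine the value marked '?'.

8

The 3 known points determine the degree-2 polynomial uniquely.
Write g(u) = au^2 + bu + c. Substituting each data point gives a linear system:
  a + b + c = 2
  16a + 4b + c = 44
  25a + 5b + c = 74
Solving the system yields a = 4, b = -6, c = 4.
So g(u) = 4u^2 - 6u + 4.
Then g(2) = 8.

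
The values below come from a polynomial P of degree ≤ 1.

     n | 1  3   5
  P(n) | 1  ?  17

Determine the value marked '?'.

9

On equispaced nodes a degree-1 polynomial has vanishing second forward difference, so
  P(1) - 2·P(3) + P(5) = 0.
Substituting the known values and solving for P(3):
  -2·P(3) = -18
  P(3) = 9.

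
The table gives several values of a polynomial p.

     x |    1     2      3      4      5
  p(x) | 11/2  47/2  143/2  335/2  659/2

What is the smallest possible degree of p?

3

Forward differences of the values at x = 1, 2, 3, 4, 5:
  p  : 11/2  47/2  143/2  335/2  659/2
  Δ  : 18  48  96  162
  Δ^2: 30  48  66
  Δ^3: 18  18
  Δ^4: 0
The third differences are constant (18) and nonzero, while all higher differences vanish, so the minimal degree is 3.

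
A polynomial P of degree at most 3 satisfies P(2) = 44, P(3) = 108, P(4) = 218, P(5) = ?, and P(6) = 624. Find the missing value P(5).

386

On equispaced nodes a degree-3 polynomial has vanishing fourth forward difference, so
  P(2) - 4·P(3) + 6·P(4) - 4·P(5) + P(6) = 0.
Substituting the known values and solving for P(5):
  -4·P(5) = -1544
  P(5) = 386.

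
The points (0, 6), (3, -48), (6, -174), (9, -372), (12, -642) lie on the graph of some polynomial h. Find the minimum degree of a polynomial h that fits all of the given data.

Forward differences of the values at u = 0, 3, 6, 9, 12:
  h  : 6  -48  -174  -372  -642
  Δ  : -54  -126  -198  -270
  Δ^2: -72  -72  -72
  Δ^3: 0  0
  Δ^4: 0
The second differences are constant (-72) and nonzero, while all higher differences vanish, so the minimal degree is 2.

2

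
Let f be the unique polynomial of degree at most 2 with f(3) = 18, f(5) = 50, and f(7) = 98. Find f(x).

f(x) = 2x^2

Write f(x) = ax^2 + bx + c. Substituting each data point gives a linear system:
  9a + 3b + c = 18
  25a + 5b + c = 50
  49a + 7b + c = 98
Solving the system yields a = 2, b = 0, c = 0.
So f(x) = 2x².
Check: f(5) = 50. ✓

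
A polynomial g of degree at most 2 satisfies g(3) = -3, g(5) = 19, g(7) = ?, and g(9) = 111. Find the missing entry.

On equispaced nodes a degree-2 polynomial has vanishing third forward difference, so
  - g(3) + 3·g(5) - 3·g(7) + g(9) = 0.
Substituting the known values and solving for g(7):
  -3·g(7) = -171
  g(7) = 57.

57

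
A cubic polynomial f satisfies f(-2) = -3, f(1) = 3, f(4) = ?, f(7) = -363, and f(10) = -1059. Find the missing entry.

-63

On equispaced nodes a degree-3 polynomial has vanishing fourth forward difference, so
  f(-2) - 4·f(1) + 6·f(4) - 4·f(7) + f(10) = 0.
Substituting the known values and solving for f(4):
  6·f(4) = -378
  f(4) = -63.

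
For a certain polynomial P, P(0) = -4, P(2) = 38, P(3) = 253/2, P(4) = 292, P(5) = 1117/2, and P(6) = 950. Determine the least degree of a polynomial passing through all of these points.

3

Divided differences on the nodes 0, 2, 3, 4, 5, 6:
  order 0: -4  38  253/2  292  1117/2  950
  order 1: 21  177/2  331/2  533/2  783/2
  order 2: 45/2  77/2  101/2  125/2
  order 3: 4  4  4
  order 4: 0  0
  order 5: 0
The order-3 divided differences are all 4 (nonzero) and every higher order vanishes, so the data lies on a polynomial of degree exactly 3.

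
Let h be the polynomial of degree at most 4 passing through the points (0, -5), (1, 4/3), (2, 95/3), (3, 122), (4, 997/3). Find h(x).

Write h(x) = ax^4 + bx^3 + cx^2 + dx + e. Substituting each data point gives a linear system:
  e = -5
  a + b + c + d + e = 4/3
  16a + 8b + 4c + 2d + e = 95/3
  81a + 27b + 9c + 3d + e = 122
  256a + 64b + 16c + 4d + e = 997/3
Solving the system yields a = 1, b = 0, c = 5, d = 1/3, e = -5.
So h(x) = x^4 + 5x^2 + (1/3)x - 5.
Check: h(2) = 95/3. ✓

h(x) = x^4 + 5x^2 + (1/3)x - 5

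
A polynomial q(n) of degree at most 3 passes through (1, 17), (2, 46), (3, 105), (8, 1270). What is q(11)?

Using the Lagrange interpolation formula with nodes 1, 2, 3, 8:
  L_0(n) = (n - 2)(n - 3)(n - 8) / -14
  L_1(n) = (n - 1)(n - 3)(n - 8) / 6
  L_2(n) = (n - 1)(n - 2)(n - 8) / -10
  L_3(n) = (n - 1)(n - 2)(n - 3) / 210
Then q(n) = 17·L_0(n) + 46·L_1(n) + 105·L_2(n) + 1270·L_3(n).
Expanding and collecting terms gives q(n) = 2n^3 + 3n^2 + 6n + 6.
Evaluating at n = 11: q(11) = 3097.

3097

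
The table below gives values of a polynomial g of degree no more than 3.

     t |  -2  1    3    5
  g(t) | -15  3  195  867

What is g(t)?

g(t) = 6t^3 + 6t^2 - 6t - 3

Using the Lagrange interpolation formula with nodes -2, 1, 3, 5:
  L_0(t) = (t - 1)(t - 3)(t - 5) / -105
  L_1(t) = (t + 2)(t - 3)(t - 5) / 24
  L_2(t) = (t + 2)(t - 1)(t - 5) / -20
  L_3(t) = (t + 2)(t - 1)(t - 3) / 56
Then g(t) = -15·L_0(t) + 3·L_1(t) + 195·L_2(t) + 867·L_3(t).
Expanding and collecting terms gives g(t) = 6t^3 + 6t^2 - 6t - 3.
Check: g(3) = 195. ✓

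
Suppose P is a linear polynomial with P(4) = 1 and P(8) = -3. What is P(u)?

Write P(u) = au + b. Substituting each data point gives a linear system:
  4a + b = 1
  8a + b = -3
Solving the system yields a = -1, b = 5.
So P(u) = -u + 5.
Check: P(8) = -3. ✓

P(u) = -u + 5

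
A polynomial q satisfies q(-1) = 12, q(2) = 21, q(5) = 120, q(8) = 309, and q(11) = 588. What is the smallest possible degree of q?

2

Forward differences of the values at n = -1, 2, 5, 8, 11:
  q  : 12  21  120  309  588
  Δ  : 9  99  189  279
  Δ^2: 90  90  90
  Δ^3: 0  0
  Δ^4: 0
The second differences are constant (90) and nonzero, while all higher differences vanish, so the minimal degree is 2.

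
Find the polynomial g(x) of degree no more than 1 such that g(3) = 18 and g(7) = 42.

Write g(x) = ax + b. Substituting each data point gives a linear system:
  3a + b = 18
  7a + b = 42
Solving the system yields a = 6, b = 0.
So g(x) = 6x.
Check: g(7) = 42. ✓

g(x) = 6x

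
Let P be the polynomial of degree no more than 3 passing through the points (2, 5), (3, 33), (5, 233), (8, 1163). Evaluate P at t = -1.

-7

Write P(t) = at^3 + bt^2 + ct + d. Substituting each data point gives a linear system:
  8a + 4b + 2c + d = 5
  27a + 9b + 3c + d = 33
  125a + 25b + 5c + d = 233
  512a + 64b + 8c + d = 1163
Solving the system yields a = 3, b = -6, c = 1, d = 3.
So P(t) = 3t^3 - 6t^2 + t + 3.
Then P(-1) = -7.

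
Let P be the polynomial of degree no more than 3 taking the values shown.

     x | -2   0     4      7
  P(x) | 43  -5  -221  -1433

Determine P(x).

P(x) = -5x^3 + 5x^2 + 6x - 5

Write P(x) = ax^3 + bx^2 + cx + d. Substituting each data point gives a linear system:
  -8a + 4b - 2c + d = 43
  d = -5
  64a + 16b + 4c + d = -221
  343a + 49b + 7c + d = -1433
Solving the system yields a = -5, b = 5, c = 6, d = -5.
So P(x) = -5x³ + 5x² + 6x - 5.
Check: P(0) = -5. ✓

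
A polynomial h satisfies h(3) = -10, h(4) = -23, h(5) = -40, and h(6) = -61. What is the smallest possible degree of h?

2

Forward differences of the values at u = 3, 4, 5, 6:
  h  : -10  -23  -40  -61
  Δ  : -13  -17  -21
  Δ^2: -4  -4
  Δ^3: 0
The second differences are constant (-4) and nonzero, while all higher differences vanish, so the minimal degree is 2.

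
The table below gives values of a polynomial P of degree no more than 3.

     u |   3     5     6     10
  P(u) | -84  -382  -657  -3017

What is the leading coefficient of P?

-3

Write P(u) = au^3 + bu^2 + cu + d. Substituting each data point gives a linear system:
  27a + 9b + 3c + d = -84
  125a + 25b + 5c + d = -382
  216a + 36b + 6c + d = -657
  1000a + 100b + 10c + d = -3017
Solving the system yields a = -3, b = 0, c = -2, d = 3.
So P(u) = -3u^3 - 2u + 3.
The leading coefficient is -3.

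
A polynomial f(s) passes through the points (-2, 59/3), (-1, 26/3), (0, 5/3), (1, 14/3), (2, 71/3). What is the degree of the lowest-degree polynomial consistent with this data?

Forward differences of the values at s = -2, -1, 0, 1, 2:
  f  : 59/3  26/3  5/3  14/3  71/3
  Δ  : -11  -7  3  19
  Δ^2: 4  10  16
  Δ^3: 6  6
  Δ^4: 0
The third differences are constant (6) and nonzero, while all higher differences vanish, so the minimal degree is 3.

3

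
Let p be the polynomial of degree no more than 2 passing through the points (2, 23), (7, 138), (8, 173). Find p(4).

57

Write p(u) = au^2 + bu + c. Substituting each data point gives a linear system:
  4a + 2b + c = 23
  49a + 7b + c = 138
  64a + 8b + c = 173
Solving the system yields a = 2, b = 5, c = 5.
So p(u) = 2u^2 + 5u + 5.
Then p(4) = 57.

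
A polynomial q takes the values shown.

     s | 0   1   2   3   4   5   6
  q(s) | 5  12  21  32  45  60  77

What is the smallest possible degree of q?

Forward differences of the values at s = 0, 1, 2, 3, 4, 5, 6:
  q  : 5  12  21  32  45  60  77
  Δ  : 7  9  11  13  15  17
  Δ^2: 2  2  2  2  2
  Δ^3: 0  0  0  0
  Δ^4: 0  0  0
  Δ^5: 0  0
  Δ^6: 0
The second differences are constant (2) and nonzero, while all higher differences vanish, so the minimal degree is 2.

2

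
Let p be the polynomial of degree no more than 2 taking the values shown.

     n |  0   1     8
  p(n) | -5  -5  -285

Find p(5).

Write p(n) = an^2 + bn + c. Substituting each data point gives a linear system:
  c = -5
  a + b + c = -5
  64a + 8b + c = -285
Solving the system yields a = -5, b = 5, c = -5.
So p(n) = -5n^2 + 5n - 5.
Then p(5) = -105.

-105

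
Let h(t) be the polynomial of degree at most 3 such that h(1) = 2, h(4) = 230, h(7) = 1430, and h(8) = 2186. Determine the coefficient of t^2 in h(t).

-6

Write h(t) = at^3 + bt^2 + ct + d. Substituting each data point gives a linear system:
  a + b + c + d = 2
  64a + 16b + 4c + d = 230
  343a + 49b + 7c + d = 1430
  512a + 64b + 8c + d = 2186
Solving the system yields a = 5, b = -6, c = 1, d = 2.
So h(t) = 5t^3 - 6t^2 + t + 2.
The coefficient of t^2 is -6.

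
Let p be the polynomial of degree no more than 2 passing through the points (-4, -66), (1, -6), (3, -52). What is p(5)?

Using the Lagrange interpolation formula with nodes -4, 1, 3:
  L_0(u) = (u - 1)(u - 3) / 35
  L_1(u) = (u + 4)(u - 3) / -10
  L_2(u) = (u + 4)(u - 1) / 14
Then p(u) = -66·L_0(u) - 6·L_1(u) - 52·L_2(u).
Expanding and collecting terms gives p(u) = -5u^2 - 3u + 2.
Evaluating at u = 5: p(5) = -138.

-138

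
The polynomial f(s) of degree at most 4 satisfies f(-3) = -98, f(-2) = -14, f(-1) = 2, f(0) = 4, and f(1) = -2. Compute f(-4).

-352

Write f(s) = as^4 + bs^3 + cs^2 + ds + e. Substituting each data point gives a linear system:
  81a - 27b + 9c - 3d + e = -98
  16a - 8b + 4c - 2d + e = -14
  a - b + c - d + e = 2
  e = 4
  a + b + c + d + e = -2
Solving the system yields a = -2, b = -3, c = -2, d = 1, e = 4.
So f(s) = -2s^4 - 3s^3 - 2s^2 + s + 4.
Then f(-4) = -352.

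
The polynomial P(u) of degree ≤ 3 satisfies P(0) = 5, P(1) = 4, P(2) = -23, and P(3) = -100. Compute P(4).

-251

Using the Lagrange interpolation formula with nodes 0, 1, 2, 3:
  L_0(u) = (u - 1)(u - 2)(u - 3) / -6
  L_1(u) = u(u - 2)(u - 3) / 2
  L_2(u) = u(u - 1)(u - 3) / -2
  L_3(u) = u(u - 1)(u - 2) / 6
Then P(u) = 5·L_0(u) + 4·L_1(u) - 23·L_2(u) - 100·L_3(u).
Expanding and collecting terms gives P(u) = -4u^3 - u^2 + 4u + 5.
Evaluating at u = 4: P(4) = -251.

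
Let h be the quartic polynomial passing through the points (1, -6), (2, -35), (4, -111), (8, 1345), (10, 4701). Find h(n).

Write h(n) = an^4 + bn^3 + cn^2 + dn + e. Substituting each data point gives a linear system:
  a + b + c + d + e = -6
  16a + 8b + 4c + 2d + e = -35
  256a + 64b + 16c + 4d + e = -111
  4096a + 512b + 64c + 8d + e = 1345
  10000a + 1000b + 100c + 10d + e = 4701
Solving the system yields a = 1, b = -5, c = -3, d = 0, e = 1.
So h(n) = n⁴ - 5n³ - 3n² + 1.
Check: h(10) = 4701. ✓

h(n) = n^4 - 5n^3 - 3n^2 + 1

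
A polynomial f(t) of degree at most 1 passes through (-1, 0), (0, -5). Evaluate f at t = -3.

Write f(t) = at + b. Substituting each data point gives a linear system:
  -a + b = 0
  b = -5
Solving the system yields a = -5, b = -5.
So f(t) = -5t - 5.
Then f(-3) = 10.

10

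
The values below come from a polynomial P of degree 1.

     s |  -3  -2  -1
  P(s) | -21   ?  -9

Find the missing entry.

On equispaced nodes a degree-1 polynomial has vanishing second forward difference, so
  P(-3) - 2·P(-2) + P(-1) = 0.
Substituting the known values and solving for P(-2):
  -2·P(-2) = 30
  P(-2) = -15.

-15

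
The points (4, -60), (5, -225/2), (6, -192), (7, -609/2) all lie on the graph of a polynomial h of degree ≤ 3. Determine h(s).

Write h(s) = as^3 + bs^2 + cs + d. Substituting each data point gives a linear system:
  64a + 16b + 4c + d = -60
  125a + 25b + 5c + d = -225/2
  216a + 36b + 6c + d = -192
  343a + 49b + 7c + d = -609/2
Solving the system yields a = -1, b = 3/2, c = -5, d = 0.
So h(s) = -s^3 + (3/2)s^2 - 5s.
Check: h(5) = -225/2. ✓

h(s) = -s^3 + (3/2)s^2 - 5s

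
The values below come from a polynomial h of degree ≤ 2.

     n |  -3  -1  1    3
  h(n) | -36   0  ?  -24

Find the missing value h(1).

4

On equispaced nodes a degree-2 polynomial has vanishing third forward difference, so
  - h(-3) + 3·h(-1) - 3·h(1) + h(3) = 0.
Substituting the known values and solving for h(1):
  -3·h(1) = -12
  h(1) = 4.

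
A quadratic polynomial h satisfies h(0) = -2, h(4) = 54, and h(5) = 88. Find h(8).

238

Using the Lagrange interpolation formula with nodes 0, 4, 5:
  L_0(x) = (x - 4)(x - 5) / 20
  L_1(x) = x(x - 5) / -4
  L_2(x) = x(x - 4) / 5
Then h(x) = -2·L_0(x) + 54·L_1(x) + 88·L_2(x).
Expanding and collecting terms gives h(x) = 4x^2 - 2x - 2.
Evaluating at x = 8: h(8) = 238.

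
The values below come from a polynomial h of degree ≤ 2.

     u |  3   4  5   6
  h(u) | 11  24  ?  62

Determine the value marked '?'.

On equispaced nodes a degree-2 polynomial has vanishing third forward difference, so
  - h(3) + 3·h(4) - 3·h(5) + h(6) = 0.
Substituting the known values and solving for h(5):
  -3·h(5) = -123
  h(5) = 41.

41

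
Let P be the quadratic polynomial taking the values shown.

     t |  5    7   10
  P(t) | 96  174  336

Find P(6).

Using the Lagrange interpolation formula with nodes 5, 7, 10:
  L_0(t) = (t - 7)(t - 10) / 10
  L_1(t) = (t - 5)(t - 10) / -6
  L_2(t) = (t - 5)(t - 7) / 15
Then P(t) = 96·L_0(t) + 174·L_1(t) + 336·L_2(t).
Expanding and collecting terms gives P(t) = 3t^2 + 3t + 6.
Evaluating at t = 6: P(6) = 132.

132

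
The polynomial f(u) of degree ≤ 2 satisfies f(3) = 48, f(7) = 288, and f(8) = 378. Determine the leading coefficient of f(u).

Write f(u) = au^2 + bu + c. Substituting each data point gives a linear system:
  9a + 3b + c = 48
  49a + 7b + c = 288
  64a + 8b + c = 378
Solving the system yields a = 6, b = 0, c = -6.
So f(u) = 6u^2 - 6.
The leading coefficient is 6.

6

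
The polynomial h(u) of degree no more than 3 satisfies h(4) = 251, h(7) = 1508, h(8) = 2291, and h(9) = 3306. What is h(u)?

Write h(u) = au^3 + bu^2 + cu + d. Substituting each data point gives a linear system:
  64a + 16b + 4c + d = 251
  343a + 49b + 7c + d = 1508
  512a + 64b + 8c + d = 2291
  729a + 81b + 9c + d = 3306
Solving the system yields a = 5, b = -4, c = -2, d = 3.
So h(u) = 5u^3 - 4u^2 - 2u + 3.
Check: h(8) = 2291. ✓

h(u) = 5u^3 - 4u^2 - 2u + 3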